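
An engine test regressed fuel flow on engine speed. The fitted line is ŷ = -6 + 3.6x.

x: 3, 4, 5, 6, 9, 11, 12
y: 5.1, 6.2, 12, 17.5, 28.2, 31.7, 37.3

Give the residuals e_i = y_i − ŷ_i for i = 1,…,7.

0.3, -2.2, 0, 1.9, 1.8, -1.9, 0.1

x=3: ŷ = -6 + 3.6·3 = 4.8; e = 5.1 − 4.8 = 0.3
x=4: ŷ = -6 + 3.6·4 = 8.4; e = 6.2 − 8.4 = -2.2
x=5: ŷ = -6 + 3.6·5 = 12; e = 12 − 12 = 0
x=6: ŷ = -6 + 3.6·6 = 15.6; e = 17.5 − 15.6 = 1.9
x=9: ŷ = -6 + 3.6·9 = 26.4; e = 28.2 − 26.4 = 1.8
x=11: ŷ = -6 + 3.6·11 = 33.6; e = 31.7 − 33.6 = -1.9
x=12: ŷ = -6 + 3.6·12 = 37.2; e = 37.3 − 37.2 = 0.1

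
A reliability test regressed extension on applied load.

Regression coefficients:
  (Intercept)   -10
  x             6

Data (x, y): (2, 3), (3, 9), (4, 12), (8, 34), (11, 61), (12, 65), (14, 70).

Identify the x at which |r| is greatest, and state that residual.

x=2: ŷ = -10 + 6·2 = 2; r = 3 − 2 = 1
x=3: ŷ = -10 + 6·3 = 8; r = 9 − 8 = 1
x=4: ŷ = -10 + 6·4 = 14; r = 12 − 14 = -2
x=8: ŷ = -10 + 6·8 = 38; r = 34 − 38 = -4
x=11: ŷ = -10 + 6·11 = 56; r = 61 − 56 = 5
x=12: ŷ = -10 + 6·12 = 62; r = 65 − 62 = 3
x=14: ŷ = -10 + 6·14 = 74; r = 70 − 74 = -4
Largest |r| is 5 at x = 11, residual 5.

x = 11, r = 5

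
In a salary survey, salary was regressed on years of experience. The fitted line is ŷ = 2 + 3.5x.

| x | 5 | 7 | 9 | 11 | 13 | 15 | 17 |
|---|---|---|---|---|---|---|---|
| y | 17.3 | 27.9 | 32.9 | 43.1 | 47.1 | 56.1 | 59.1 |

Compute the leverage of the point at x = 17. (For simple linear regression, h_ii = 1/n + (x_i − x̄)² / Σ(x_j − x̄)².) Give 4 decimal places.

x̄ = (5 + 7 + 9 + 11 + 13 + 15 + 17)/7 = 11
Σ(x − x̄)² = 36 + 16 + 4 + 0 + 4 + 16 + 36 = 112
h = 1/7 + (6)²/112 = 0.142857 + 0.321429 = 0.4643

h = 0.4643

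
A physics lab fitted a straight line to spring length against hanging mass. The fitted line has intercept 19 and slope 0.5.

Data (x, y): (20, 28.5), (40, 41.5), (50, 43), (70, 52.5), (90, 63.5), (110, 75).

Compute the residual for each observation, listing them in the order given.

x=20: ŷ = 19 + 0.5·20 = 29; e = 28.5 − 29 = -0.5
x=40: ŷ = 19 + 0.5·40 = 39; e = 41.5 − 39 = 2.5
x=50: ŷ = 19 + 0.5·50 = 44; e = 43 − 44 = -1
x=70: ŷ = 19 + 0.5·70 = 54; e = 52.5 − 54 = -1.5
x=90: ŷ = 19 + 0.5·90 = 64; e = 63.5 − 64 = -0.5
x=110: ŷ = 19 + 0.5·110 = 74; e = 75 − 74 = 1

-0.5, 2.5, -1, -1.5, -0.5, 1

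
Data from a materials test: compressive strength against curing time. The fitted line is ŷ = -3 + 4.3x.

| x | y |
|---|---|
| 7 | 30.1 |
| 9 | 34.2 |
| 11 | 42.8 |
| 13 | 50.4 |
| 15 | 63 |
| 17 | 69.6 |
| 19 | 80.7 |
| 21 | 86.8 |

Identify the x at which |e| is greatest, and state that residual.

x = 7, e = 3

x=7: ŷ = -3 + 4.3·7 = 27.1; e = 30.1 − 27.1 = 3
x=9: ŷ = -3 + 4.3·9 = 35.7; e = 34.2 − 35.7 = -1.5
x=11: ŷ = -3 + 4.3·11 = 44.3; e = 42.8 − 44.3 = -1.5
x=13: ŷ = -3 + 4.3·13 = 52.9; e = 50.4 − 52.9 = -2.5
x=15: ŷ = -3 + 4.3·15 = 61.5; e = 63 − 61.5 = 1.5
x=17: ŷ = -3 + 4.3·17 = 70.1; e = 69.6 − 70.1 = -0.5
x=19: ŷ = -3 + 4.3·19 = 78.7; e = 80.7 − 78.7 = 2
x=21: ŷ = -3 + 4.3·21 = 87.3; e = 86.8 − 87.3 = -0.5
Largest |e| is 3 at x = 7, residual 3.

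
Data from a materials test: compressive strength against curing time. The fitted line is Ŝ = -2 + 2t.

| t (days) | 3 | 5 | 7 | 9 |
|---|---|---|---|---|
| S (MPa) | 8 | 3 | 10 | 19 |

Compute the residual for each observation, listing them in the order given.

4, -5, -2, 3

t=3: Ŝ = -2 + 2·3 = 4; r = 8 − 4 = 4
t=5: Ŝ = -2 + 2·5 = 8; r = 3 − 8 = -5
t=7: Ŝ = -2 + 2·7 = 12; r = 10 − 12 = -2
t=9: Ŝ = -2 + 2·9 = 16; r = 19 − 16 = 3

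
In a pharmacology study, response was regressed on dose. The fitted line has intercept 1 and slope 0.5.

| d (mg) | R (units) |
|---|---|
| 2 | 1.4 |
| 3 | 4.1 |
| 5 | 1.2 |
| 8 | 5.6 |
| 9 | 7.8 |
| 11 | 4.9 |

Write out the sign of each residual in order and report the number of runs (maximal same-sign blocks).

5 runs

d=2: ŷ = 1 + 0.5·2 = 2; e = 1.4 − 2 = -0.6
d=3: ŷ = 1 + 0.5·3 = 2.5; e = 4.1 − 2.5 = 1.6
d=5: ŷ = 1 + 0.5·5 = 3.5; e = 1.2 − 3.5 = -2.3
d=8: ŷ = 1 + 0.5·8 = 5; e = 5.6 − 5 = 0.6
d=9: ŷ = 1 + 0.5·9 = 5.5; e = 7.8 − 5.5 = 2.3
d=11: ŷ = 1 + 0.5·11 = 6.5; e = 4.9 − 6.5 = -1.6
Signs: − + − + + −
Runs: −×1, +×1, −×1, +×2, −×1 → 5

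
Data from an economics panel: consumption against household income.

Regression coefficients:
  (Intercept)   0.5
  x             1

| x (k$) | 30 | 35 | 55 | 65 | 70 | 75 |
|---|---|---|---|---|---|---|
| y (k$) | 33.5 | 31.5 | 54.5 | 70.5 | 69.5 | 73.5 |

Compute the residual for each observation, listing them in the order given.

3, -4, -1, 5, -1, -2

x=30: ŷ = 0.5 + 30 = 30.5; r = 33.5 − 30.5 = 3
x=35: ŷ = 0.5 + 35 = 35.5; r = 31.5 − 35.5 = -4
x=55: ŷ = 0.5 + 55 = 55.5; r = 54.5 − 55.5 = -1
x=65: ŷ = 0.5 + 65 = 65.5; r = 70.5 − 65.5 = 5
x=70: ŷ = 0.5 + 70 = 70.5; r = 69.5 − 70.5 = -1
x=75: ŷ = 0.5 + 75 = 75.5; r = 73.5 − 75.5 = -2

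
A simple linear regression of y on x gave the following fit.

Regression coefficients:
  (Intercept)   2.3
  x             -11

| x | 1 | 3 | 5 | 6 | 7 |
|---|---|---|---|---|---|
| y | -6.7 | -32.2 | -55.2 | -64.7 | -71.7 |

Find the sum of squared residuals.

x=1: ŷ = 2.3 − 11·1 = -8.7; r = -6.7 − (-8.7) = 2
x=3: ŷ = 2.3 − 11·3 = -30.7; r = -32.2 − (-30.7) = -1.5
x=5: ŷ = 2.3 − 11·5 = -52.7; r = -55.2 − (-52.7) = -2.5
x=6: ŷ = 2.3 − 11·6 = -63.7; r = -64.7 − (-63.7) = -1
x=7: ŷ = 2.3 − 11·7 = -74.7; r = -71.7 − (-74.7) = 3
SSE = 4 + 2.25 + 6.25 + 1 + 9 = 22.5

SSE = 22.5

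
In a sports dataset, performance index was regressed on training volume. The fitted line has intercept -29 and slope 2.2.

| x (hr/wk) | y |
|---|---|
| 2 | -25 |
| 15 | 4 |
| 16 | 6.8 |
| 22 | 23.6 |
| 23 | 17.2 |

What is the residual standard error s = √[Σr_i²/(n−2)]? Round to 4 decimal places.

x=2: ŷ = -29 + 2.2·2 = -24.6; r = -25 − (-24.6) = -0.4
x=15: ŷ = -29 + 2.2·15 = 4; r = 4 − 4 = 0
x=16: ŷ = -29 + 2.2·16 = 6.2; r = 6.8 − 6.2 = 0.6
x=22: ŷ = -29 + 2.2·22 = 19.4; r = 23.6 − 19.4 = 4.2
x=23: ŷ = -29 + 2.2·23 = 21.6; r = 17.2 − 21.6 = -4.4
SSE = 0.16 + 0 + 0.36 + 17.64 + 19.36 = 37.52
s = √(37.52/3) = √12.5067 ≈ 3.5365

s = 3.5365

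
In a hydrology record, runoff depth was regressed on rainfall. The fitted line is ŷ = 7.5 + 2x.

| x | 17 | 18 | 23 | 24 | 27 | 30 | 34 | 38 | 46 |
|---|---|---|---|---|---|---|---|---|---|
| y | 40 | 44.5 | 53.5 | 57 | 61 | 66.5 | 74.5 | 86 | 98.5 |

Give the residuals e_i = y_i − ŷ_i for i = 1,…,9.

x=17: ŷ = 7.5 + 2·17 = 41.5; e = 40 − 41.5 = -1.5
x=18: ŷ = 7.5 + 2·18 = 43.5; e = 44.5 − 43.5 = 1
x=23: ŷ = 7.5 + 2·23 = 53.5; e = 53.5 − 53.5 = 0
x=24: ŷ = 7.5 + 2·24 = 55.5; e = 57 − 55.5 = 1.5
x=27: ŷ = 7.5 + 2·27 = 61.5; e = 61 − 61.5 = -0.5
x=30: ŷ = 7.5 + 2·30 = 67.5; e = 66.5 − 67.5 = -1
x=34: ŷ = 7.5 + 2·34 = 75.5; e = 74.5 − 75.5 = -1
x=38: ŷ = 7.5 + 2·38 = 83.5; e = 86 − 83.5 = 2.5
x=46: ŷ = 7.5 + 2·46 = 99.5; e = 98.5 − 99.5 = -1

-1.5, 1, 0, 1.5, -0.5, -1, -1, 2.5, -1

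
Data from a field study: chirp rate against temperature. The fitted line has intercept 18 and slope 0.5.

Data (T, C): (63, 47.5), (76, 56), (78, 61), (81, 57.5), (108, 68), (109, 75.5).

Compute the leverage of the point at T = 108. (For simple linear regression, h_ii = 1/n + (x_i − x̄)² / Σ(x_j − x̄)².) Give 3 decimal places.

T̄ = (63 + 76 + 78 + 81 + 108 + 109)/6 = 85.8333
Σ(T − T̄)² = 521.361 + 96.6944 + 61.3611 + 23.3611 + 491.361 + 536.694 = 1730.83
h = 1/6 + (22.1667)²/1730.83 = 0.166667 + 0.283887 = 0.451

h = 0.451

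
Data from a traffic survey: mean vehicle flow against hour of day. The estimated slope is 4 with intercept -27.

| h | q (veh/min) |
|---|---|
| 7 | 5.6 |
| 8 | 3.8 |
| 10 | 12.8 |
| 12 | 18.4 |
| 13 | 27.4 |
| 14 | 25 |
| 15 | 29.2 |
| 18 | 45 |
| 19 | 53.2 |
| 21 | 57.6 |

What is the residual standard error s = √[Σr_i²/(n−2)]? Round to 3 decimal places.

s = 3.233

h=7: ŷ = -27 + 4·7 = 1; r = 5.6 − 1 = 4.6
h=8: ŷ = -27 + 4·8 = 5; r = 3.8 − 5 = -1.2
h=10: ŷ = -27 + 4·10 = 13; r = 12.8 − 13 = -0.2
h=12: ŷ = -27 + 4·12 = 21; r = 18.4 − 21 = -2.6
h=13: ŷ = -27 + 4·13 = 25; r = 27.4 − 25 = 2.4
h=14: ŷ = -27 + 4·14 = 29; r = 25 − 29 = -4
h=15: ŷ = -27 + 4·15 = 33; r = 29.2 − 33 = -3.8
h=18: ŷ = -27 + 4·18 = 45; r = 45 − 45 = 0
h=19: ŷ = -27 + 4·19 = 49; r = 53.2 − 49 = 4.2
h=21: ŷ = -27 + 4·21 = 57; r = 57.6 − 57 = 0.6
SSE = 21.16 + 1.44 + 0.04 + 6.76 + 5.76 + 16 + 14.44 + 0 + 17.64 + 0.36 = 83.6
s = √(83.6/8) = √10.45 ≈ 3.233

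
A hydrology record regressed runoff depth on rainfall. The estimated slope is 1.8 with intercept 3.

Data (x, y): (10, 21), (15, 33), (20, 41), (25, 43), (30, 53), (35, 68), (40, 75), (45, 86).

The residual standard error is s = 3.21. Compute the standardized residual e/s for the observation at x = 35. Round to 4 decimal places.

0.6231

ŷ = 3 + 1.8·35 = 66
e = 68 − 66 = 2
e/s = 2 / 3.21 = 0.6231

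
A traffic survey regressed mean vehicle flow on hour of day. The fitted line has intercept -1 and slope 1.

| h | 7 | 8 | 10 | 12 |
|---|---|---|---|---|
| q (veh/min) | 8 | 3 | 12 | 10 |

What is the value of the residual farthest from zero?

r = -4

h=7: ŷ = -1 + 7 = 6; r = 8 − 6 = 2
h=8: ŷ = -1 + 8 = 7; r = 3 − 7 = -4
h=10: ŷ = -1 + 10 = 9; r = 12 − 9 = 3
h=12: ŷ = -1 + 12 = 11; r = 10 − 11 = -1
Largest |r| is 4 at h = 8, residual -4.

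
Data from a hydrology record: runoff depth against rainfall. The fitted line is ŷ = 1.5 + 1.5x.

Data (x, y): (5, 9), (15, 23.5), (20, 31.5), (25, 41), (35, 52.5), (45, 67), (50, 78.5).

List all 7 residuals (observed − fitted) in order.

0, -0.5, 0, 2, -1.5, -2, 2

x=5: ŷ = 1.5 + 1.5·5 = 9; r = 9 − 9 = 0
x=15: ŷ = 1.5 + 1.5·15 = 24; r = 23.5 − 24 = -0.5
x=20: ŷ = 1.5 + 1.5·20 = 31.5; r = 31.5 − 31.5 = 0
x=25: ŷ = 1.5 + 1.5·25 = 39; r = 41 − 39 = 2
x=35: ŷ = 1.5 + 1.5·35 = 54; r = 52.5 − 54 = -1.5
x=45: ŷ = 1.5 + 1.5·45 = 69; r = 67 − 69 = -2
x=50: ŷ = 1.5 + 1.5·50 = 76.5; r = 78.5 − 76.5 = 2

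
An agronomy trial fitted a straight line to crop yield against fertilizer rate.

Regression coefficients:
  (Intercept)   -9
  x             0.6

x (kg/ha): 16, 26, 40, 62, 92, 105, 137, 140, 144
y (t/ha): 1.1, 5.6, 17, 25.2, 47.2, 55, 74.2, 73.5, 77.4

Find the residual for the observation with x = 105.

ŷ = -9 + 0.6·105 = 54
r = 55 − 54 = 1

r = 1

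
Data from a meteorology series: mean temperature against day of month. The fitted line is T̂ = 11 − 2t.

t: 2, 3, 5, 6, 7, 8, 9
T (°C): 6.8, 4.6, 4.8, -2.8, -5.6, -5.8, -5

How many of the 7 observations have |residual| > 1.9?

3

t=2: T̂ = 11 − 2·2 = 7; e = 6.8 − 7 = -0.2
t=3: T̂ = 11 − 2·3 = 5; e = 4.6 − 5 = -0.4
t=5: T̂ = 11 − 2·5 = 1; e = 4.8 − 1 = 3.8
t=6: T̂ = 11 − 2·6 = -1; e = -2.8 − (-1) = -1.8
t=7: T̂ = 11 − 2·7 = -3; e = -5.6 − (-3) = -2.6
t=8: T̂ = 11 − 2·8 = -5; e = -5.8 − (-5) = -0.8
t=9: T̂ = 11 − 2·9 = -7; e = -5 − (-7) = 2
|e| > 1.9: t=5 (|e|=3.8), t=7 (|e|=2.6), t=9 (|e|=2) → 3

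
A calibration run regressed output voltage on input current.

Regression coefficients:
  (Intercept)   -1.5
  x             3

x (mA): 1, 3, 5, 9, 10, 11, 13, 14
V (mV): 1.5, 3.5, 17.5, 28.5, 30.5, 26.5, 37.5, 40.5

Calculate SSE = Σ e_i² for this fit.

x=1: ŷ = -1.5 + 3·1 = 1.5; e = 1.5 − 1.5 = 0
x=3: ŷ = -1.5 + 3·3 = 7.5; e = 3.5 − 7.5 = -4
x=5: ŷ = -1.5 + 3·5 = 13.5; e = 17.5 − 13.5 = 4
x=9: ŷ = -1.5 + 3·9 = 25.5; e = 28.5 − 25.5 = 3
x=10: ŷ = -1.5 + 3·10 = 28.5; e = 30.5 − 28.5 = 2
x=11: ŷ = -1.5 + 3·11 = 31.5; e = 26.5 − 31.5 = -5
x=13: ŷ = -1.5 + 3·13 = 37.5; e = 37.5 − 37.5 = 0
x=14: ŷ = -1.5 + 3·14 = 40.5; e = 40.5 − 40.5 = 0
SSE = 0 + 16 + 16 + 9 + 4 + 25 + 0 + 0 = 70

SSE = 70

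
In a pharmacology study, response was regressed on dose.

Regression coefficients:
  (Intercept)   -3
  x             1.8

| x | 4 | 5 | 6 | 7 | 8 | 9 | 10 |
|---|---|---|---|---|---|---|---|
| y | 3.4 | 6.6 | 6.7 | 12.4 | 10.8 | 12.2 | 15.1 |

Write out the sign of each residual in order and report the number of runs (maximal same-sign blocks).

x=4: ŷ = -3 + 1.8·4 = 4.2; r = 3.4 − 4.2 = -0.8
x=5: ŷ = -3 + 1.8·5 = 6; r = 6.6 − 6 = 0.6
x=6: ŷ = -3 + 1.8·6 = 7.8; r = 6.7 − 7.8 = -1.1
x=7: ŷ = -3 + 1.8·7 = 9.6; r = 12.4 − 9.6 = 2.8
x=8: ŷ = -3 + 1.8·8 = 11.4; r = 10.8 − 11.4 = -0.6
x=9: ŷ = -3 + 1.8·9 = 13.2; r = 12.2 − 13.2 = -1
x=10: ŷ = -3 + 1.8·10 = 15; r = 15.1 − 15 = 0.1
Signs: − + − + − − +
Runs: −×1, +×1, −×1, +×1, −×2, +×1 → 6

6 runs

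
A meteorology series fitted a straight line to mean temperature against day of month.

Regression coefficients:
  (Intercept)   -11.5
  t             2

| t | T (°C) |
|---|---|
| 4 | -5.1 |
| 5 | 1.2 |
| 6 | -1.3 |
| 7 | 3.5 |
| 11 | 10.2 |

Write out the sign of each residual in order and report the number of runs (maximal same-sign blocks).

t=4: T̂ = -11.5 + 2·4 = -3.5; e = -5.1 − (-3.5) = -1.6
t=5: T̂ = -11.5 + 2·5 = -1.5; e = 1.2 − (-1.5) = 2.7
t=6: T̂ = -11.5 + 2·6 = 0.5; e = -1.3 − 0.5 = -1.8
t=7: T̂ = -11.5 + 2·7 = 2.5; e = 3.5 − 2.5 = 1
t=11: T̂ = -11.5 + 2·11 = 10.5; e = 10.2 − 10.5 = -0.3
Signs: − + − + −
Runs: −×1, +×1, −×1, +×1, −×1 → 5

5 runs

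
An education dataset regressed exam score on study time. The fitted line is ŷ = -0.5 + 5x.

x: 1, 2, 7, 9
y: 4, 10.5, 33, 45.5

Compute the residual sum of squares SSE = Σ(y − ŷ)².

SSE = 4.5

x=1: ŷ = -0.5 + 5·1 = 4.5; e = 4 − 4.5 = -0.5
x=2: ŷ = -0.5 + 5·2 = 9.5; e = 10.5 − 9.5 = 1
x=7: ŷ = -0.5 + 5·7 = 34.5; e = 33 − 34.5 = -1.5
x=9: ŷ = -0.5 + 5·9 = 44.5; e = 45.5 − 44.5 = 1
SSE = 0.25 + 1 + 2.25 + 1 = 4.5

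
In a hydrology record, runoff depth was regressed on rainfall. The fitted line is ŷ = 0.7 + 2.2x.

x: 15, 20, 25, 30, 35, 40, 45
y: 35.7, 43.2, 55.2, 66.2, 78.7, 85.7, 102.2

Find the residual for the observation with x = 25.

r = -0.5

ŷ = 0.7 + 2.2·25 = 55.7
r = 55.2 − 55.7 = -0.5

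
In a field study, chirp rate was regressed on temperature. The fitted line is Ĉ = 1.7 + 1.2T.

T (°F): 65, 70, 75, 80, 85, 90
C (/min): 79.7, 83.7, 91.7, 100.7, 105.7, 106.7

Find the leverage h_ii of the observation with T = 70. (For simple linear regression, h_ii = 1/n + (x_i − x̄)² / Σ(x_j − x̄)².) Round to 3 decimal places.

T̄ = (65 + 70 + 75 + 80 + 85 + 90)/6 = 77.5
Σ(T − T̄)² = 156.25 + 56.25 + 6.25 + 6.25 + 56.25 + 156.25 = 437.5
h = 1/6 + (-7.5)²/437.5 = 0.166667 + 0.128571 = 0.295

h = 0.295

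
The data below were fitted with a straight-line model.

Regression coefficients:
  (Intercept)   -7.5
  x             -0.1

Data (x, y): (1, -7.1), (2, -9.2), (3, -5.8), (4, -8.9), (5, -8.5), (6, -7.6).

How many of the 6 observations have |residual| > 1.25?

x=1: ŷ = -7.5 − 0.1·1 = -7.6; r = -7.1 − (-7.6) = 0.5
x=2: ŷ = -7.5 − 0.1·2 = -7.7; r = -9.2 − (-7.7) = -1.5
x=3: ŷ = -7.5 − 0.1·3 = -7.8; r = -5.8 − (-7.8) = 2
x=4: ŷ = -7.5 − 0.1·4 = -7.9; r = -8.9 − (-7.9) = -1
x=5: ŷ = -7.5 − 0.1·5 = -8; r = -8.5 − (-8) = -0.5
x=6: ŷ = -7.5 − 0.1·6 = -8.1; r = -7.6 − (-8.1) = 0.5
|r| > 1.25: x=2 (|r|=1.5), x=3 (|r|=2) → 2

2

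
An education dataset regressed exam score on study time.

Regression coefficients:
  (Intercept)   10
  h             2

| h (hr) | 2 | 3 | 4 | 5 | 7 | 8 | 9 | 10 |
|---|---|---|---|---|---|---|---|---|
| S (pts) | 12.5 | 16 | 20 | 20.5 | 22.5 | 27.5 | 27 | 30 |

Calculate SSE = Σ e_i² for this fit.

SSE = 12

h=2: Ŝ = 10 + 2·2 = 14; e = 12.5 − 14 = -1.5
h=3: Ŝ = 10 + 2·3 = 16; e = 16 − 16 = 0
h=4: Ŝ = 10 + 2·4 = 18; e = 20 − 18 = 2
h=5: Ŝ = 10 + 2·5 = 20; e = 20.5 − 20 = 0.5
h=7: Ŝ = 10 + 2·7 = 24; e = 22.5 − 24 = -1.5
h=8: Ŝ = 10 + 2·8 = 26; e = 27.5 − 26 = 1.5
h=9: Ŝ = 10 + 2·9 = 28; e = 27 − 28 = -1
h=10: Ŝ = 10 + 2·10 = 30; e = 30 − 30 = 0
SSE = 2.25 + 0 + 4 + 0.25 + 2.25 + 2.25 + 1 + 0 = 12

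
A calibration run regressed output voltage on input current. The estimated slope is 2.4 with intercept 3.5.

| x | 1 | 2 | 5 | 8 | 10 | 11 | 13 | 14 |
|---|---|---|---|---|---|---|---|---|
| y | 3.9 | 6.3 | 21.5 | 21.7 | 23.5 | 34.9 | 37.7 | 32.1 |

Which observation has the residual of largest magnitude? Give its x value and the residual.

x = 5, r = 6

x=1: ŷ = 3.5 + 2.4·1 = 5.9; r = 3.9 − 5.9 = -2
x=2: ŷ = 3.5 + 2.4·2 = 8.3; r = 6.3 − 8.3 = -2
x=5: ŷ = 3.5 + 2.4·5 = 15.5; r = 21.5 − 15.5 = 6
x=8: ŷ = 3.5 + 2.4·8 = 22.7; r = 21.7 − 22.7 = -1
x=10: ŷ = 3.5 + 2.4·10 = 27.5; r = 23.5 − 27.5 = -4
x=11: ŷ = 3.5 + 2.4·11 = 29.9; r = 34.9 − 29.9 = 5
x=13: ŷ = 3.5 + 2.4·13 = 34.7; r = 37.7 − 34.7 = 3
x=14: ŷ = 3.5 + 2.4·14 = 37.1; r = 32.1 − 37.1 = -5
Largest |r| is 6 at x = 5, residual 6.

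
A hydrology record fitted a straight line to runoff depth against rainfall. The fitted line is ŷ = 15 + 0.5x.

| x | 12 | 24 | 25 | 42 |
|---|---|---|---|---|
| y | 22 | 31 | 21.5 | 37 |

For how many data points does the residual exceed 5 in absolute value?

x=12: ŷ = 15 + 0.5·12 = 21; r = 22 − 21 = 1
x=24: ŷ = 15 + 0.5·24 = 27; r = 31 − 27 = 4
x=25: ŷ = 15 + 0.5·25 = 27.5; r = 21.5 − 27.5 = -6
x=42: ŷ = 15 + 0.5·42 = 36; r = 37 − 36 = 1
|r| > 5: x=25 (|r|=6) → 1

1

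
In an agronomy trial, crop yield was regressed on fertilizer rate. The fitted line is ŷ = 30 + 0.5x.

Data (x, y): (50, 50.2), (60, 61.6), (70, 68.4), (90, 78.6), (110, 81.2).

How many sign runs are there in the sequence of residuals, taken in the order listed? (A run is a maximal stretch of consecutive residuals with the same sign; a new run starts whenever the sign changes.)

3 runs

x=50: ŷ = 30 + 0.5·50 = 55; r = 50.2 − 55 = -4.8
x=60: ŷ = 30 + 0.5·60 = 60; r = 61.6 − 60 = 1.6
x=70: ŷ = 30 + 0.5·70 = 65; r = 68.4 − 65 = 3.4
x=90: ŷ = 30 + 0.5·90 = 75; r = 78.6 − 75 = 3.6
x=110: ŷ = 30 + 0.5·110 = 85; r = 81.2 − 85 = -3.8
Signs: − + + + −
Runs: −×1, +×3, −×1 → 3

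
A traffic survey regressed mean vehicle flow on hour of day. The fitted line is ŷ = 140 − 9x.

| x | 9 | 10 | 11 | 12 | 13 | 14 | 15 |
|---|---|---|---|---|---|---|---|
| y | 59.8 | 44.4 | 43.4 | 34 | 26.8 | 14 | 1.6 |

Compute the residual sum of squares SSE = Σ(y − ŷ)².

SSE = 67.76

x=9: ŷ = 140 − 9·9 = 59; e = 59.8 − 59 = 0.8
x=10: ŷ = 140 − 9·10 = 50; e = 44.4 − 50 = -5.6
x=11: ŷ = 140 − 9·11 = 41; e = 43.4 − 41 = 2.4
x=12: ŷ = 140 − 9·12 = 32; e = 34 − 32 = 2
x=13: ŷ = 140 − 9·13 = 23; e = 26.8 − 23 = 3.8
x=14: ŷ = 140 − 9·14 = 14; e = 14 − 14 = 0
x=15: ŷ = 140 − 9·15 = 5; e = 1.6 − 5 = -3.4
SSE = 0.64 + 31.36 + 5.76 + 4 + 14.44 + 0 + 11.56 = 67.76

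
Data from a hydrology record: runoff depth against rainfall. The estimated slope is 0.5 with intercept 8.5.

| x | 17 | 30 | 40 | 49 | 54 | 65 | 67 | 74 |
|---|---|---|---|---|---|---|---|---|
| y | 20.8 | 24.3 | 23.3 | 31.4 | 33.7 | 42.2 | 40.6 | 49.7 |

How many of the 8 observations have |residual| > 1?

7

x=17: ŷ = 8.5 + 0.5·17 = 17; r = 20.8 − 17 = 3.8
x=30: ŷ = 8.5 + 0.5·30 = 23.5; r = 24.3 − 23.5 = 0.8
x=40: ŷ = 8.5 + 0.5·40 = 28.5; r = 23.3 − 28.5 = -5.2
x=49: ŷ = 8.5 + 0.5·49 = 33; r = 31.4 − 33 = -1.6
x=54: ŷ = 8.5 + 0.5·54 = 35.5; r = 33.7 − 35.5 = -1.8
x=65: ŷ = 8.5 + 0.5·65 = 41; r = 42.2 − 41 = 1.2
x=67: ŷ = 8.5 + 0.5·67 = 42; r = 40.6 − 42 = -1.4
x=74: ŷ = 8.5 + 0.5·74 = 45.5; r = 49.7 − 45.5 = 4.2
|r| > 1: x=17 (|r|=3.8), x=40 (|r|=5.2), x=49 (|r|=1.6), x=54 (|r|=1.8), x=65 (|r|=1.2), x=67 (|r|=1.4), x=74 (|r|=4.2) → 7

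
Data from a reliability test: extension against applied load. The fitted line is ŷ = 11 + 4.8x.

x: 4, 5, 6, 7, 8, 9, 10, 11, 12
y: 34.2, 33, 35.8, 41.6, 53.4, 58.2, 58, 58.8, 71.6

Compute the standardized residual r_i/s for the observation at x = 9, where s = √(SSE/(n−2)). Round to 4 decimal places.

1.0000

x=4: ŷ = 11 + 4.8·4 = 30.2; r = 34.2 − 30.2 = 4
x=5: ŷ = 11 + 4.8·5 = 35; r = 33 − 35 = -2
x=6: ŷ = 11 + 4.8·6 = 39.8; r = 35.8 − 39.8 = -4
x=7: ŷ = 11 + 4.8·7 = 44.6; r = 41.6 − 44.6 = -3
x=8: ŷ = 11 + 4.8·8 = 49.4; r = 53.4 − 49.4 = 4
x=9: ŷ = 11 + 4.8·9 = 54.2; r = 58.2 − 54.2 = 4
x=10: ŷ = 11 + 4.8·10 = 59; r = 58 − 59 = -1
x=11: ŷ = 11 + 4.8·11 = 63.8; r = 58.8 − 63.8 = -5
x=12: ŷ = 11 + 4.8·12 = 68.6; r = 71.6 − 68.6 = 3
SSE = 16 + 4 + 16 + 9 + 16 + 16 + 1 + 25 + 9 = 112
s = √(112/7) = 4
r/s = 4 / 4 = 1.0000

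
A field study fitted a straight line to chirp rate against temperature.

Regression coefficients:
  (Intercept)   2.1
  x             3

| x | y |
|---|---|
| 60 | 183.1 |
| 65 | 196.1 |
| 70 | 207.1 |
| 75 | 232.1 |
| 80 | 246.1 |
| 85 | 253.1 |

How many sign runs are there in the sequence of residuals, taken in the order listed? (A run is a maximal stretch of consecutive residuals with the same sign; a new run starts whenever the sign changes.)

4 runs

x=60: ŷ = 2.1 + 3·60 = 182.1; e = 183.1 − 182.1 = 1
x=65: ŷ = 2.1 + 3·65 = 197.1; e = 196.1 − 197.1 = -1
x=70: ŷ = 2.1 + 3·70 = 212.1; e = 207.1 − 212.1 = -5
x=75: ŷ = 2.1 + 3·75 = 227.1; e = 232.1 − 227.1 = 5
x=80: ŷ = 2.1 + 3·80 = 242.1; e = 246.1 − 242.1 = 4
x=85: ŷ = 2.1 + 3·85 = 257.1; e = 253.1 − 257.1 = -4
Signs: + − − + + −
Runs: +×1, −×2, +×2, −×1 → 4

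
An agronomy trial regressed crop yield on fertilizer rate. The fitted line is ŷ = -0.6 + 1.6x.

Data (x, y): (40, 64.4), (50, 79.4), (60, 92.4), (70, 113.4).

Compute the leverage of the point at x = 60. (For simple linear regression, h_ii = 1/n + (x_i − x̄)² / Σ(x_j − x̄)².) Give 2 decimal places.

h = 0.30

x̄ = (40 + 50 + 60 + 70)/4 = 55
Σ(x − x̄)² = 225 + 25 + 25 + 225 = 500
h = 1/4 + (5)²/500 = 0.25 + 0.05 = 0.30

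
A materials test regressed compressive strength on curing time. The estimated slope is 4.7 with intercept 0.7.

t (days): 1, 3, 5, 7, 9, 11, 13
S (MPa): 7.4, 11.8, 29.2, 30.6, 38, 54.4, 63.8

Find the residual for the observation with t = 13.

r = 2

Ŝ = 0.7 + 4.7·13 = 61.8
r = 63.8 − 61.8 = 2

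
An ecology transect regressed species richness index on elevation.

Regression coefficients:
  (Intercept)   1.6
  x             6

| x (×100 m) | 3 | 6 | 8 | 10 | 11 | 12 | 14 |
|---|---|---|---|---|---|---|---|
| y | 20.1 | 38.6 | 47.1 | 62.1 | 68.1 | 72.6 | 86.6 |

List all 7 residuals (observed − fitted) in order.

0.5, 1, -2.5, 0.5, 0.5, -1, 1

x=3: ŷ = 1.6 + 6·3 = 19.6; e = 20.1 − 19.6 = 0.5
x=6: ŷ = 1.6 + 6·6 = 37.6; e = 38.6 − 37.6 = 1
x=8: ŷ = 1.6 + 6·8 = 49.6; e = 47.1 − 49.6 = -2.5
x=10: ŷ = 1.6 + 6·10 = 61.6; e = 62.1 − 61.6 = 0.5
x=11: ŷ = 1.6 + 6·11 = 67.6; e = 68.1 − 67.6 = 0.5
x=12: ŷ = 1.6 + 6·12 = 73.6; e = 72.6 − 73.6 = -1
x=14: ŷ = 1.6 + 6·14 = 85.6; e = 86.6 − 85.6 = 1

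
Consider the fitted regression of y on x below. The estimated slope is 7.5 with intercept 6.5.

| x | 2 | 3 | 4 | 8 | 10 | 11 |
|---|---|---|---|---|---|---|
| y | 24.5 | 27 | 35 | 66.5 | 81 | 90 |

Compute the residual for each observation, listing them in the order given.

3, -2, -1.5, 0, -0.5, 1

x=2: ŷ = 6.5 + 7.5·2 = 21.5; r = 24.5 − 21.5 = 3
x=3: ŷ = 6.5 + 7.5·3 = 29; r = 27 − 29 = -2
x=4: ŷ = 6.5 + 7.5·4 = 36.5; r = 35 − 36.5 = -1.5
x=8: ŷ = 6.5 + 7.5·8 = 66.5; r = 66.5 − 66.5 = 0
x=10: ŷ = 6.5 + 7.5·10 = 81.5; r = 81 − 81.5 = -0.5
x=11: ŷ = 6.5 + 7.5·11 = 89; r = 90 − 89 = 1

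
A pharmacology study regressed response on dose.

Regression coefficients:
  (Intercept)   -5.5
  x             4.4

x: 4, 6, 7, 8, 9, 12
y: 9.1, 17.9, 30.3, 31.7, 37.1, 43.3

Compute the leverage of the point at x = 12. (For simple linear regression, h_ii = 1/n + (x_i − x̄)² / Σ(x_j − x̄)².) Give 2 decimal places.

h = 0.67

x̄ = (4 + 6 + 7 + 8 + 9 + 12)/6 = 7.66667
Σ(x − x̄)² = 13.4444 + 2.77778 + 0.444444 + 0.111111 + 1.77778 + 18.7778 = 37.3333
h = 1/6 + (4.33333)²/37.3333 = 0.166667 + 0.502976 = 0.67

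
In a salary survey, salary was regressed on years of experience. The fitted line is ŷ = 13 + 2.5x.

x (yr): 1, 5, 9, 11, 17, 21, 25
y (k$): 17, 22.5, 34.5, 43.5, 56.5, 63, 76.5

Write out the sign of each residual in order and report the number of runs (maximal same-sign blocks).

5 runs

x=1: ŷ = 13 + 2.5·1 = 15.5; r = 17 − 15.5 = 1.5
x=5: ŷ = 13 + 2.5·5 = 25.5; r = 22.5 − 25.5 = -3
x=9: ŷ = 13 + 2.5·9 = 35.5; r = 34.5 − 35.5 = -1
x=11: ŷ = 13 + 2.5·11 = 40.5; r = 43.5 − 40.5 = 3
x=17: ŷ = 13 + 2.5·17 = 55.5; r = 56.5 − 55.5 = 1
x=21: ŷ = 13 + 2.5·21 = 65.5; r = 63 − 65.5 = -2.5
x=25: ŷ = 13 + 2.5·25 = 75.5; r = 76.5 − 75.5 = 1
Signs: + − − + + − +
Runs: +×1, −×2, +×2, −×1, +×1 → 5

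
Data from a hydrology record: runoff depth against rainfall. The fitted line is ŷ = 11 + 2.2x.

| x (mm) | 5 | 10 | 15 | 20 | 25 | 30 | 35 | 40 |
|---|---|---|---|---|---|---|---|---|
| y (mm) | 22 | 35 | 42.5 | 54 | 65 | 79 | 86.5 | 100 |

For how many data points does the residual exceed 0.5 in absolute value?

7

x=5: ŷ = 11 + 2.2·5 = 22; r = 22 − 22 = 0
x=10: ŷ = 11 + 2.2·10 = 33; r = 35 − 33 = 2
x=15: ŷ = 11 + 2.2·15 = 44; r = 42.5 − 44 = -1.5
x=20: ŷ = 11 + 2.2·20 = 55; r = 54 − 55 = -1
x=25: ŷ = 11 + 2.2·25 = 66; r = 65 − 66 = -1
x=30: ŷ = 11 + 2.2·30 = 77; r = 79 − 77 = 2
x=35: ŷ = 11 + 2.2·35 = 88; r = 86.5 − 88 = -1.5
x=40: ŷ = 11 + 2.2·40 = 99; r = 100 − 99 = 1
|r| > 0.5: x=10 (|r|=2), x=15 (|r|=1.5), x=20 (|r|=1), x=25 (|r|=1), x=30 (|r|=2), x=35 (|r|=1.5), x=40 (|r|=1) → 7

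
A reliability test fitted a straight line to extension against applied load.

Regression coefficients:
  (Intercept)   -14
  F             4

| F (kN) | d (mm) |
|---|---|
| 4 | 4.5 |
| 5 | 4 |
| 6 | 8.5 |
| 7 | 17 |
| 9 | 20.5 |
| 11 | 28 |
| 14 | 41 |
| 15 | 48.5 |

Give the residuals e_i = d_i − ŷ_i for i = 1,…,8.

2.5, -2, -1.5, 3, -1.5, -2, -1, 2.5

F=4: ŷ = -14 + 4·4 = 2; e = 4.5 − 2 = 2.5
F=5: ŷ = -14 + 4·5 = 6; e = 4 − 6 = -2
F=6: ŷ = -14 + 4·6 = 10; e = 8.5 − 10 = -1.5
F=7: ŷ = -14 + 4·7 = 14; e = 17 − 14 = 3
F=9: ŷ = -14 + 4·9 = 22; e = 20.5 − 22 = -1.5
F=11: ŷ = -14 + 4·11 = 30; e = 28 − 30 = -2
F=14: ŷ = -14 + 4·14 = 42; e = 41 − 42 = -1
F=15: ŷ = -14 + 4·15 = 46; e = 48.5 − 46 = 2.5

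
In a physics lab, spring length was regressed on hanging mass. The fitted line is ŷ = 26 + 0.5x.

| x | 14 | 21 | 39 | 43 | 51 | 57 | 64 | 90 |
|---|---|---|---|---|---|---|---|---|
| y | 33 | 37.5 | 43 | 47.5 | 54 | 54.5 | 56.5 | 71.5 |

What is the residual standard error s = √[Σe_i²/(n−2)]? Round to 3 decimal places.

s = 1.633

x=14: ŷ = 26 + 0.5·14 = 33; e = 33 − 33 = 0
x=21: ŷ = 26 + 0.5·21 = 36.5; e = 37.5 − 36.5 = 1
x=39: ŷ = 26 + 0.5·39 = 45.5; e = 43 − 45.5 = -2.5
x=43: ŷ = 26 + 0.5·43 = 47.5; e = 47.5 − 47.5 = 0
x=51: ŷ = 26 + 0.5·51 = 51.5; e = 54 − 51.5 = 2.5
x=57: ŷ = 26 + 0.5·57 = 54.5; e = 54.5 − 54.5 = 0
x=64: ŷ = 26 + 0.5·64 = 58; e = 56.5 − 58 = -1.5
x=90: ŷ = 26 + 0.5·90 = 71; e = 71.5 − 71 = 0.5
SSE = 0 + 1 + 6.25 + 0 + 6.25 + 0 + 2.25 + 0.25 = 16
s = √(16/6) = √2.66667 ≈ 1.633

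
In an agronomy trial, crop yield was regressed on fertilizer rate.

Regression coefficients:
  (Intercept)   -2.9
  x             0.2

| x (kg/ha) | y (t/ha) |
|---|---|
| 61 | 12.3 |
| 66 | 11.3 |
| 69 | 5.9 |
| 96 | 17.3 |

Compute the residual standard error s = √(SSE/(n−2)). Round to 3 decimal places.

s = 4.243

x=61: ŷ = -2.9 + 0.2·61 = 9.3; r = 12.3 − 9.3 = 3
x=66: ŷ = -2.9 + 0.2·66 = 10.3; r = 11.3 − 10.3 = 1
x=69: ŷ = -2.9 + 0.2·69 = 10.9; r = 5.9 − 10.9 = -5
x=96: ŷ = -2.9 + 0.2·96 = 16.3; r = 17.3 − 16.3 = 1
SSE = 9 + 1 + 25 + 1 = 36
s = √(36/2) = √18 ≈ 4.243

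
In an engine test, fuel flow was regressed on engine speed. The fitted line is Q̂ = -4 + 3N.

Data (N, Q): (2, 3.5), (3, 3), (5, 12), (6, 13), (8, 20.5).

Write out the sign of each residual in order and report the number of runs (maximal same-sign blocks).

N=2: Q̂ = -4 + 3·2 = 2; e = 3.5 − 2 = 1.5
N=3: Q̂ = -4 + 3·3 = 5; e = 3 − 5 = -2
N=5: Q̂ = -4 + 3·5 = 11; e = 12 − 11 = 1
N=6: Q̂ = -4 + 3·6 = 14; e = 13 − 14 = -1
N=8: Q̂ = -4 + 3·8 = 20; e = 20.5 − 20 = 0.5
Signs: + − + − +
Runs: +×1, −×1, +×1, −×1, +×1 → 5

5 runs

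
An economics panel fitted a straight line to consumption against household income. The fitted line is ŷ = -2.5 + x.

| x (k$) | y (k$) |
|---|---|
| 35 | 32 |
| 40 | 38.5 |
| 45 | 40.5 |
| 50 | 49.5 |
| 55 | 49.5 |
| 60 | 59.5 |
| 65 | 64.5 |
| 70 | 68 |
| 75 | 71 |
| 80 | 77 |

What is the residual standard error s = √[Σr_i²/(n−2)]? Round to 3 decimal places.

s = 1.904

x=35: ŷ = -2.5 + 35 = 32.5; r = 32 − 32.5 = -0.5
x=40: ŷ = -2.5 + 40 = 37.5; r = 38.5 − 37.5 = 1
x=45: ŷ = -2.5 + 45 = 42.5; r = 40.5 − 42.5 = -2
x=50: ŷ = -2.5 + 50 = 47.5; r = 49.5 − 47.5 = 2
x=55: ŷ = -2.5 + 55 = 52.5; r = 49.5 − 52.5 = -3
x=60: ŷ = -2.5 + 60 = 57.5; r = 59.5 − 57.5 = 2
x=65: ŷ = -2.5 + 65 = 62.5; r = 64.5 − 62.5 = 2
x=70: ŷ = -2.5 + 70 = 67.5; r = 68 − 67.5 = 0.5
x=75: ŷ = -2.5 + 75 = 72.5; r = 71 − 72.5 = -1.5
x=80: ŷ = -2.5 + 80 = 77.5; r = 77 − 77.5 = -0.5
SSE = 0.25 + 1 + 4 + 4 + 9 + 4 + 4 + 0.25 + 2.25 + 0.25 = 29
s = √(29/8) = √3.625 ≈ 1.904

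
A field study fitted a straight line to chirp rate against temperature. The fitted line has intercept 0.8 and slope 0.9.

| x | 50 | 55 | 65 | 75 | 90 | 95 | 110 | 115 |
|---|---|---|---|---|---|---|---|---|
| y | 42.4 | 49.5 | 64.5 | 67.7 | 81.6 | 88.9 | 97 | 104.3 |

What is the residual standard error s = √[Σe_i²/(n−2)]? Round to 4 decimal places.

x=50: ŷ = 0.8 + 0.9·50 = 45.8; e = 42.4 − 45.8 = -3.4
x=55: ŷ = 0.8 + 0.9·55 = 50.3; e = 49.5 − 50.3 = -0.8
x=65: ŷ = 0.8 + 0.9·65 = 59.3; e = 64.5 − 59.3 = 5.2
x=75: ŷ = 0.8 + 0.9·75 = 68.3; e = 67.7 − 68.3 = -0.6
x=90: ŷ = 0.8 + 0.9·90 = 81.8; e = 81.6 − 81.8 = -0.2
x=95: ŷ = 0.8 + 0.9·95 = 86.3; e = 88.9 − 86.3 = 2.6
x=110: ŷ = 0.8 + 0.9·110 = 99.8; e = 97 − 99.8 = -2.8
x=115: ŷ = 0.8 + 0.9·115 = 104.3; e = 104.3 − 104.3 = 0
SSE = 11.56 + 0.64 + 27.04 + 0.36 + 0.04 + 6.76 + 7.84 + 0 = 54.24
s = √(54.24/6) = √9.04 ≈ 3.0067

s = 3.0067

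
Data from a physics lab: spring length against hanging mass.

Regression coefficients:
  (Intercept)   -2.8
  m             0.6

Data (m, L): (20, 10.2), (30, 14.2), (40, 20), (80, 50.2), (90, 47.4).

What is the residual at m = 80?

ŷ = -2.8 + 0.6·80 = 45.2
e = 50.2 − 45.2 = 5

e = 5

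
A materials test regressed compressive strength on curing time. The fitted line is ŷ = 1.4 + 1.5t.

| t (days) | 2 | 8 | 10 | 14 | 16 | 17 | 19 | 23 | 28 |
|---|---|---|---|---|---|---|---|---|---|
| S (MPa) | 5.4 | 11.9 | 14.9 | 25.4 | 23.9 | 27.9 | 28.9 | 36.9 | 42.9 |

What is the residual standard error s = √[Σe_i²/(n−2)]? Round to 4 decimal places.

t=2: ŷ = 1.4 + 1.5·2 = 4.4; e = 5.4 − 4.4 = 1
t=8: ŷ = 1.4 + 1.5·8 = 13.4; e = 11.9 − 13.4 = -1.5
t=10: ŷ = 1.4 + 1.5·10 = 16.4; e = 14.9 − 16.4 = -1.5
t=14: ŷ = 1.4 + 1.5·14 = 22.4; e = 25.4 − 22.4 = 3
t=16: ŷ = 1.4 + 1.5·16 = 25.4; e = 23.9 − 25.4 = -1.5
t=17: ŷ = 1.4 + 1.5·17 = 26.9; e = 27.9 − 26.9 = 1
t=19: ŷ = 1.4 + 1.5·19 = 29.9; e = 28.9 − 29.9 = -1
t=23: ŷ = 1.4 + 1.5·23 = 35.9; e = 36.9 − 35.9 = 1
t=28: ŷ = 1.4 + 1.5·28 = 43.4; e = 42.9 − 43.4 = -0.5
SSE = 1 + 2.25 + 2.25 + 9 + 2.25 + 1 + 1 + 1 + 0.25 = 20
s = √(20/7) = √2.85714 ≈ 1.6903

s = 1.6903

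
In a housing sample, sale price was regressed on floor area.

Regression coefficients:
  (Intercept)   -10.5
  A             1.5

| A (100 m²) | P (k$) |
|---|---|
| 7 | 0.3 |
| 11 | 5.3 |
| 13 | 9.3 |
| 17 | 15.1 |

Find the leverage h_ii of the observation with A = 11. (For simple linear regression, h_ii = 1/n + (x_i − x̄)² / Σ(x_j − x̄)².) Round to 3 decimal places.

h = 0.269

Ā = (7 + 11 + 13 + 17)/4 = 12
Σ(A − Ā)² = 25 + 1 + 1 + 25 = 52
h = 1/4 + (-1)²/52 = 0.25 + 0.0192308 = 0.269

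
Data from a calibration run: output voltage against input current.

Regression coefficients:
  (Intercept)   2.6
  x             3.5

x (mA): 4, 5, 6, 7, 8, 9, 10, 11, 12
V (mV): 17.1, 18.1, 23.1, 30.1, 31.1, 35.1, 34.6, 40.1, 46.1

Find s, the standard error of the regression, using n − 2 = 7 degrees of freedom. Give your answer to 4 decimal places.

x=4: V̂ = 2.6 + 3.5·4 = 16.6; r = 17.1 − 16.6 = 0.5
x=5: V̂ = 2.6 + 3.5·5 = 20.1; r = 18.1 − 20.1 = -2
x=6: V̂ = 2.6 + 3.5·6 = 23.6; r = 23.1 − 23.6 = -0.5
x=7: V̂ = 2.6 + 3.5·7 = 27.1; r = 30.1 − 27.1 = 3
x=8: V̂ = 2.6 + 3.5·8 = 30.6; r = 31.1 − 30.6 = 0.5
x=9: V̂ = 2.6 + 3.5·9 = 34.1; r = 35.1 − 34.1 = 1
x=10: V̂ = 2.6 + 3.5·10 = 37.6; r = 34.6 − 37.6 = -3
x=11: V̂ = 2.6 + 3.5·11 = 41.1; r = 40.1 − 41.1 = -1
x=12: V̂ = 2.6 + 3.5·12 = 44.6; r = 46.1 − 44.6 = 1.5
SSE = 0.25 + 4 + 0.25 + 9 + 0.25 + 1 + 9 + 1 + 2.25 = 27
s = √(27/7) = √3.85714 ≈ 1.9640

s = 1.9640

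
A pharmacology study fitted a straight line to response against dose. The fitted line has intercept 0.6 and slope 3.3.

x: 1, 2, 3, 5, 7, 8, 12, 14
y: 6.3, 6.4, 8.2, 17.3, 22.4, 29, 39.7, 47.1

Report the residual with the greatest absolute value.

r = 2.4

x=1: ŷ = 0.6 + 3.3·1 = 3.9; r = 6.3 − 3.9 = 2.4
x=2: ŷ = 0.6 + 3.3·2 = 7.2; r = 6.4 − 7.2 = -0.8
x=3: ŷ = 0.6 + 3.3·3 = 10.5; r = 8.2 − 10.5 = -2.3
x=5: ŷ = 0.6 + 3.3·5 = 17.1; r = 17.3 − 17.1 = 0.2
x=7: ŷ = 0.6 + 3.3·7 = 23.7; r = 22.4 − 23.7 = -1.3
x=8: ŷ = 0.6 + 3.3·8 = 27; r = 29 − 27 = 2
x=12: ŷ = 0.6 + 3.3·12 = 40.2; r = 39.7 − 40.2 = -0.5
x=14: ŷ = 0.6 + 3.3·14 = 46.8; r = 47.1 − 46.8 = 0.3
Largest |r| is 2.4 at x = 1, residual 2.4.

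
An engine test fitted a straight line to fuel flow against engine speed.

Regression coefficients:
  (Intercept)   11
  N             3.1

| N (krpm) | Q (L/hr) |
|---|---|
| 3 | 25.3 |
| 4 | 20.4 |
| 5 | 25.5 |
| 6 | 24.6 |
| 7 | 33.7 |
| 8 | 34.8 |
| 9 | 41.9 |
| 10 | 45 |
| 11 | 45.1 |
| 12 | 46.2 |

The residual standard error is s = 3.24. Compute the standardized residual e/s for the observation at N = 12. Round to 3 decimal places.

Q̂ = 11 + 3.1·12 = 48.2
e = 46.2 − 48.2 = -2
e/s = -2 / 3.24 = -0.617

-0.617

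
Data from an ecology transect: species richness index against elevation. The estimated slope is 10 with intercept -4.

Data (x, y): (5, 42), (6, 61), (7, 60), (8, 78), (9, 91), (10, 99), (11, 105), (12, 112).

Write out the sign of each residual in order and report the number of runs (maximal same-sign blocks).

x=5: ŷ = -4 + 10·5 = 46; e = 42 − 46 = -4
x=6: ŷ = -4 + 10·6 = 56; e = 61 − 56 = 5
x=7: ŷ = -4 + 10·7 = 66; e = 60 − 66 = -6
x=8: ŷ = -4 + 10·8 = 76; e = 78 − 76 = 2
x=9: ŷ = -4 + 10·9 = 86; e = 91 − 86 = 5
x=10: ŷ = -4 + 10·10 = 96; e = 99 − 96 = 3
x=11: ŷ = -4 + 10·11 = 106; e = 105 − 106 = -1
x=12: ŷ = -4 + 10·12 = 116; e = 112 − 116 = -4
Signs: − + − + + + − −
Runs: −×1, +×1, −×1, +×3, −×2 → 5

5 runs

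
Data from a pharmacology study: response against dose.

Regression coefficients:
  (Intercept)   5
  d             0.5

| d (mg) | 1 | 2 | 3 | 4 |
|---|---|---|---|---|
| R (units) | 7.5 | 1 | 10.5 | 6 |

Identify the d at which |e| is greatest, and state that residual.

d=1: ŷ = 5 + 0.5·1 = 5.5; e = 7.5 − 5.5 = 2
d=2: ŷ = 5 + 0.5·2 = 6; e = 1 − 6 = -5
d=3: ŷ = 5 + 0.5·3 = 6.5; e = 10.5 − 6.5 = 4
d=4: ŷ = 5 + 0.5·4 = 7; e = 6 − 7 = -1
Largest |e| is 5 at d = 2, residual -5.

d = 2, e = -5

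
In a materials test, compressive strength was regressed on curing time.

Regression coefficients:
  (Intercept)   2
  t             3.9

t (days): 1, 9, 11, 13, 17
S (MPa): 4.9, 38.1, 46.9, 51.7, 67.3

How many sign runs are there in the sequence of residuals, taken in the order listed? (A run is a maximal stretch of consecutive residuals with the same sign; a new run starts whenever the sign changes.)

t=1: Ŝ = 2 + 3.9·1 = 5.9; e = 4.9 − 5.9 = -1
t=9: Ŝ = 2 + 3.9·9 = 37.1; e = 38.1 − 37.1 = 1
t=11: Ŝ = 2 + 3.9·11 = 44.9; e = 46.9 − 44.9 = 2
t=13: Ŝ = 2 + 3.9·13 = 52.7; e = 51.7 − 52.7 = -1
t=17: Ŝ = 2 + 3.9·17 = 68.3; e = 67.3 − 68.3 = -1
Signs: − + + − −
Runs: −×1, +×2, −×2 → 3

3 runs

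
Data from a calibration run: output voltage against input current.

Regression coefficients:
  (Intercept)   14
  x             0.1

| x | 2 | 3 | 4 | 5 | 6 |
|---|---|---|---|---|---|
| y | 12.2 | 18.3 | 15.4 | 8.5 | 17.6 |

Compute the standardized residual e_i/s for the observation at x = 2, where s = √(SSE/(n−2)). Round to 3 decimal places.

x=2: ŷ = 14 + 0.1·2 = 14.2; e = 12.2 − 14.2 = -2
x=3: ŷ = 14 + 0.1·3 = 14.3; e = 18.3 − 14.3 = 4
x=4: ŷ = 14 + 0.1·4 = 14.4; e = 15.4 − 14.4 = 1
x=5: ŷ = 14 + 0.1·5 = 14.5; e = 8.5 − 14.5 = -6
x=6: ŷ = 14 + 0.1·6 = 14.6; e = 17.6 − 14.6 = 3
SSE = 4 + 16 + 1 + 36 + 9 = 66
s = √(66/3) = 4.69042
e/s = -2 / 4.69042 = -0.426

-0.426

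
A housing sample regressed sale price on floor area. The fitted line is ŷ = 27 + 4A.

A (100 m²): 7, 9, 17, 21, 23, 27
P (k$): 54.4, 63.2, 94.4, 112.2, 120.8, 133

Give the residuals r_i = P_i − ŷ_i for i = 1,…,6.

-0.6, 0.2, -0.6, 1.2, 1.8, -2

A=7: ŷ = 27 + 4·7 = 55; r = 54.4 − 55 = -0.6
A=9: ŷ = 27 + 4·9 = 63; r = 63.2 − 63 = 0.2
A=17: ŷ = 27 + 4·17 = 95; r = 94.4 − 95 = -0.6
A=21: ŷ = 27 + 4·21 = 111; r = 112.2 − 111 = 1.2
A=23: ŷ = 27 + 4·23 = 119; r = 120.8 − 119 = 1.8
A=27: ŷ = 27 + 4·27 = 135; r = 133 − 135 = -2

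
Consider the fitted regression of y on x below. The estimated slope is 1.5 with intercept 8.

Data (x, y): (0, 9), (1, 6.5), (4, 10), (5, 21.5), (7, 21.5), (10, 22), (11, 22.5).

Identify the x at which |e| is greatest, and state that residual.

x=0: ŷ = 8 + 1.5·0 = 8; e = 9 − 8 = 1
x=1: ŷ = 8 + 1.5·1 = 9.5; e = 6.5 − 9.5 = -3
x=4: ŷ = 8 + 1.5·4 = 14; e = 10 − 14 = -4
x=5: ŷ = 8 + 1.5·5 = 15.5; e = 21.5 − 15.5 = 6
x=7: ŷ = 8 + 1.5·7 = 18.5; e = 21.5 − 18.5 = 3
x=10: ŷ = 8 + 1.5·10 = 23; e = 22 − 23 = -1
x=11: ŷ = 8 + 1.5·11 = 24.5; e = 22.5 − 24.5 = -2
Largest |e| is 6 at x = 5, residual 6.

x = 5, e = 6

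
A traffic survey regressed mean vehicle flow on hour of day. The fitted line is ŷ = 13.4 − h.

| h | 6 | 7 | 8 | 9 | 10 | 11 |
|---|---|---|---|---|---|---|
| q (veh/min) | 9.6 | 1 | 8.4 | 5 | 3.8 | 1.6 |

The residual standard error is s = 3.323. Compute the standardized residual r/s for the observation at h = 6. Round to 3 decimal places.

0.662

ŷ = 13.4 − 6 = 7.4
r = 9.6 − 7.4 = 2.2
r/s = 2.2 / 3.323 = 0.662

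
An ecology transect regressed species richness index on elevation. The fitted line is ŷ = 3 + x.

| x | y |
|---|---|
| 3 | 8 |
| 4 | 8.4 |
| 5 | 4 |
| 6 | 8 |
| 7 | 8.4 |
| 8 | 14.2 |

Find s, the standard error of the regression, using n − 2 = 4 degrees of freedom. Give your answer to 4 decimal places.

s = 2.9900

x=3: ŷ = 3 + 3 = 6; e = 8 − 6 = 2
x=4: ŷ = 3 + 4 = 7; e = 8.4 − 7 = 1.4
x=5: ŷ = 3 + 5 = 8; e = 4 − 8 = -4
x=6: ŷ = 3 + 6 = 9; e = 8 − 9 = -1
x=7: ŷ = 3 + 7 = 10; e = 8.4 − 10 = -1.6
x=8: ŷ = 3 + 8 = 11; e = 14.2 − 11 = 3.2
SSE = 4 + 1.96 + 16 + 1 + 2.56 + 10.24 = 35.76
s = √(35.76/4) = √8.94 ≈ 2.9900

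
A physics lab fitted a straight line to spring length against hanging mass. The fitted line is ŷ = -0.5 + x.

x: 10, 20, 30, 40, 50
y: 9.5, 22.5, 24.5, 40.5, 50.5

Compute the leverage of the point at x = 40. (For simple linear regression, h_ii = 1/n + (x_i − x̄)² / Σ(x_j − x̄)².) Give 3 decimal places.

x̄ = (10 + 20 + 30 + 40 + 50)/5 = 30
Σ(x − x̄)² = 400 + 100 + 0 + 100 + 400 = 1000
h = 1/5 + (10)²/1000 = 0.2 + 0.1 = 0.300

h = 0.300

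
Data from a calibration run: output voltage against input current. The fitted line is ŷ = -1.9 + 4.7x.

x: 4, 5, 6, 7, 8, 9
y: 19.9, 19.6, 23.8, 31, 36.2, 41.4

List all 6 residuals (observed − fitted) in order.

x=4: ŷ = -1.9 + 4.7·4 = 16.9; r = 19.9 − 16.9 = 3
x=5: ŷ = -1.9 + 4.7·5 = 21.6; r = 19.6 − 21.6 = -2
x=6: ŷ = -1.9 + 4.7·6 = 26.3; r = 23.8 − 26.3 = -2.5
x=7: ŷ = -1.9 + 4.7·7 = 31; r = 31 − 31 = 0
x=8: ŷ = -1.9 + 4.7·8 = 35.7; r = 36.2 − 35.7 = 0.5
x=9: ŷ = -1.9 + 4.7·9 = 40.4; r = 41.4 − 40.4 = 1

3, -2, -2.5, 0, 0.5, 1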